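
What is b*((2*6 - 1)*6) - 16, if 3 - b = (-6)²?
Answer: -2194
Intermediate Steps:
b = -33 (b = 3 - 1*(-6)² = 3 - 1*36 = 3 - 36 = -33)
b*((2*6 - 1)*6) - 16 = -33*(2*6 - 1)*6 - 16 = -33*(12 - 1)*6 - 16 = -363*6 - 16 = -33*66 - 16 = -2178 - 16 = -2194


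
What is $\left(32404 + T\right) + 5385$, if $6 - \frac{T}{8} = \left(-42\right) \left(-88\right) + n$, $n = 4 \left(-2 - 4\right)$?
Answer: $8461$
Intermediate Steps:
$n = -24$ ($n = 4 \left(-6\right) = -24$)
$T = -29328$ ($T = 48 - 8 \left(\left(-42\right) \left(-88\right) - 24\right) = 48 - 8 \left(3696 - 24\right) = 48 - 29376 = -29328$)
$\left(32404 + T\right) + 5385 = \left(32404 - 29328\right) + 5385 = 3076 + 5385 = 8461$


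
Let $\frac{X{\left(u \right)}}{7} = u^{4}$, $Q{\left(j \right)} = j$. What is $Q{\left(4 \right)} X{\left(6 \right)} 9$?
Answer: $326592$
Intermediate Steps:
$X{\left(u \right)} = 7 u^{4}$
$Q{\left(4 \right)} X{\left(6 \right)} 9 = 4 \cdot 7 \cdot 6^{4} \cdot 9 = 4 \cdot 7 \cdot 1296 \cdot 9 = 4 \cdot 9072 \cdot 9 = 36288 \cdot 9 = 326592$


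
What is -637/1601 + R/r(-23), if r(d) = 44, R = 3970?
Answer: 3163971/35222 ≈ 89.829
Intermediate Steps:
-637/1601 + R/r(-23) = -637/1601 + 3970/44 = -637*1/1601 + 3970*(1/44) = -637/1601 + 1985/22 = 3163971/35222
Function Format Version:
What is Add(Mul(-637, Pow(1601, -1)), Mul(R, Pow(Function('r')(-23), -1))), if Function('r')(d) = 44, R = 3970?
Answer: Rational(3163971, 35222) ≈ 89.829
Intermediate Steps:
Add(Mul(-637, Pow(1601, -1)), Mul(R, Pow(Function('r')(-23), -1))) = Add(Mul(-637, Pow(1601, -1)), Mul(3970, Pow(44, -1))) = Add(Mul(-637, Rational(1, 1601)), Mul(3970, Rational(1, 44))) = Add(Rational(-637, 1601), Rational(1985, 22)) = Rational(3163971, 35222)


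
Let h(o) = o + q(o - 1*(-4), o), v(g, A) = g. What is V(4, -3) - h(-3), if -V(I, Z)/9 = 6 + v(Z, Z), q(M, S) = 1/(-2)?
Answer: -47/2 ≈ -23.500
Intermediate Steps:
q(M, S) = -½
V(I, Z) = -54 - 9*Z (V(I, Z) = -9*(6 + Z) = -54 - 9*Z)
h(o) = -½ + o (h(o) = o - ½ = -½ + o)
V(4, -3) - h(-3) = (-54 - 9*(-3)) - (-½ - 3) = (-54 + 27) - 1*(-7/2) = -27 + 7/2 = -47/2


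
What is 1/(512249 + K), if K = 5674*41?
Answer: 1/744883 ≈ 1.3425e-6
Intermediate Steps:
K = 232634
1/(512249 + K) = 1/(512249 + 232634) = 1/744883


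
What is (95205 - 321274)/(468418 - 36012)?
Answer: -226069/432406 ≈ -0.52282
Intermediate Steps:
(95205 - 321274)/(468418 - 36012) = -226069/432406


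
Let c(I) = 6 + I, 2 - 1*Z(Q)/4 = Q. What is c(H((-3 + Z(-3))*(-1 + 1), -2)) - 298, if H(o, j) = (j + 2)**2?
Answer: -292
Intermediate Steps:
Z(Q) = 8 - 4*Q
H(o, j) = (2 + j)**2
c(H((-3 + Z(-3))*(-1 + 1), -2)) - 298 = (6 + (2 - 2)**2) - 298 = (6 + 0**2) - 298 = (6 + 0) - 298 = 6 - 298 = -292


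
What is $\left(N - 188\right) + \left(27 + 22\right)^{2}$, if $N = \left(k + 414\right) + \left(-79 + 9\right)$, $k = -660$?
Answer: $1897$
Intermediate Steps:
$N = -316$ ($N = \left(-660 + 414\right) + \left(-79 + 9\right) = -246 - 70 = -316$)
$\left(N - 188\right) + \left(27 + 22\right)^{2} = \left(-316 - 188\right) + \left(27 + 22\right)^{2} = -504 + 49^{2} = -504 + 2401 = 1897$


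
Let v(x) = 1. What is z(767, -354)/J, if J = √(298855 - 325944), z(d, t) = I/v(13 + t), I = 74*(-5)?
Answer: 370*I*√27089/27089 ≈ 2.248*I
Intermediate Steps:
I = -370
z(d, t) = -370 (z(d, t) = -370/1 = -370*1 = -370)
J = I*√27089 (J = √(-27089) = I*√27089 ≈ 164.59*I)
z(767, -354)/J = -370*(-I*√27089/27089) = -(-370)*I*√27089/27089 = 370*I*√27089/27089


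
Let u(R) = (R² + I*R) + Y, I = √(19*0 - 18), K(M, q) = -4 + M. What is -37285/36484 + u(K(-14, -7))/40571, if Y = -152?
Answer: -1506414487/1480192364 - 54*I*√2/40571 ≈ -1.0177 - 0.0018823*I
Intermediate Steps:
I = 3*I*√2 (I = √(0 - 18) = √(-18) = 3*I*√2 ≈ 4.2426*I)
u(R) = -152 + R² + 3*I*R*√2 (u(R) = (R² + (3*I*√2)*R) - 152 = (R² + 3*I*R*√2) - 152 = -152 + R² + 3*I*R*√2)
-37285/36484 + u(K(-14, -7))/40571 = -37285/36484 + (-152 + (-4 - 14)² + 3*I*(-4 - 14)*√2)/40571 = -37285*1/36484 + (-152 + (-18)² + 3*I*(-18)*√2)*(1/40571) = -37285/36484 + (-152 + 324 - 54*I*√2)*(1/40571) = -37285/36484 + (172 - 54*I*√2)*(1/40571) = -37285/36484 + (172/40571 - 54*I*√2/40571) = -1506414487/1480192364 - 54*I*√2/40571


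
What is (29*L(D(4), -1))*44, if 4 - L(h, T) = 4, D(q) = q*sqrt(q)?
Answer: 0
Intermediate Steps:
D(q) = q**(3/2)
L(h, T) = 0 (L(h, T) = 4 - 1*4 = 4 - 4 = 0)
(29*L(D(4), -1))*44 = (29*0)*44 = 0*44 = 0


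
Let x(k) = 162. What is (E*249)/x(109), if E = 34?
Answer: 1411/27 ≈ 52.259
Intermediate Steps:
(E*249)/x(109) = (34*249)/162 = 8466*(1/162) = 1411/27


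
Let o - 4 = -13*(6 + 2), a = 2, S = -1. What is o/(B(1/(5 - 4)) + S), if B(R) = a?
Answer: -100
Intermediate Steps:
B(R) = 2
o = -100 (o = 4 - 13*(6 + 2) = 4 - 13*8 = 4 - 104 = -100)
o/(B(1/(5 - 4)) + S) = -100/(2 - 1) = -100/1 = 1*(-100) = -100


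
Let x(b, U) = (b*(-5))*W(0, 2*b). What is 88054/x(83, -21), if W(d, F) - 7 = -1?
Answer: -44027/1245 ≈ -35.363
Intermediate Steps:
W(d, F) = 6 (W(d, F) = 7 - 1 = 6)
x(b, U) = -30*b (x(b, U) = (b*(-5))*6 = -5*b*6 = -30*b)
88054/x(83, -21) = 88054/((-30*83)) = 88054/(-2490) = 88054*(-1/2490) = -44027/1245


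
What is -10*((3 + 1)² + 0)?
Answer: -160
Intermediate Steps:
-10*((3 + 1)² + 0) = -10*(4² + 0) = -10*(16 + 0) = -10*16 = -160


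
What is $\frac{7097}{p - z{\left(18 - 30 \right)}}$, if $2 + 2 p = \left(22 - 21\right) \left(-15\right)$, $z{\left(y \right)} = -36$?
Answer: $\frac{14194}{55} \approx 258.07$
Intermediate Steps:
$p = - \frac{17}{2}$ ($p = -1 + \frac{\left(22 - 21\right) \left(-15\right)}{2} = -1 + \frac{1 \left(-15\right)}{2} = -1 + \frac{1}{2} \left(-15\right) = -1 - \frac{15}{2} = - \frac{17}{2} \approx -8.5$)
$\frac{7097}{p - z{\left(18 - 30 \right)}} = \frac{7097}{- \frac{17}{2} - -36} = \frac{7097}{- \frac{17}{2} + 36} = \frac{7097}{\frac{55}{2}} = 7097 \cdot \frac{2}{55} = \frac{14194}{55}$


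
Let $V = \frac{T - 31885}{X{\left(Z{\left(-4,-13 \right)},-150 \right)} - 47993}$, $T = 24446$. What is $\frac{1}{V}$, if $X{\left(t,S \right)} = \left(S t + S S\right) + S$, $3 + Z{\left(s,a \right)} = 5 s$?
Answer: $\frac{22193}{7439} \approx 2.9833$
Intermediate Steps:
$Z{\left(s,a \right)} = -3 + 5 s$
$X{\left(t,S \right)} = S + S^{2} + S t$ ($X{\left(t,S \right)} = \left(S t + S^{2}\right) + S = \left(S^{2} + S t\right) + S = S + S^{2} + S t$)
$V = \frac{7439}{22193}$ ($V = \frac{24446 - 31885}{- 150 \left(1 - 150 + \left(-3 + 5 \left(-4\right)\right)\right) - 47993} = - \frac{7439}{- 150 \left(1 - 150 - 23\right) - 47993} = - \frac{7439}{\left(-150\right) \left(-172\right) - 47993} = - \frac{7439}{25800 - 47993} = - \frac{7439}{-22193} = \left(-7439\right) \left(- \frac{1}{22193}\right) = \frac{7439}{22193} \approx 0.3352$)
$\frac{1}{V} = \frac{1}{\frac{7439}{22193}} = \frac{22193}{7439}$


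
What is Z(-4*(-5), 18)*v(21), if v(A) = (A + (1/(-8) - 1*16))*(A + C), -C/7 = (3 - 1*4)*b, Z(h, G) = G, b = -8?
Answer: -12285/4 ≈ -3071.3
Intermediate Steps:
C = -56 (C = -7*(3 - 1*4)*(-8) = -7*(3 - 4)*(-8) = -(-7)*(-8) = -7*8 = -56)
v(A) = (-56 + A)*(-129/8 + A) (v(A) = (A + (1/(-8) - 1*16))*(A - 56) = (A + (-⅛ - 16))*(-56 + A) = (A - 129/8)*(-56 + A) = (-129/8 + A)*(-56 + A) = (-56 + A)*(-129/8 + A))
Z(-4*(-5), 18)*v(21) = 18*(903 + 21² - 577/8*21) = 18*(903 + 441 - 12117/8) = 18*(-1365/8) = -12285/4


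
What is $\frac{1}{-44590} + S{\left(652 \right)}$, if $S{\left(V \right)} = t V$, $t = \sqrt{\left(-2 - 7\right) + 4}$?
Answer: $- \frac{1}{44590} + 652 i \sqrt{5} \approx -2.2427 \cdot 10^{-5} + 1457.9 i$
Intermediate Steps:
$t = i \sqrt{5}$ ($t = \sqrt{-9 + 4} = \sqrt{-5} = i \sqrt{5} \approx 2.2361 i$)
$S{\left(V \right)} = i V \sqrt{5}$ ($S{\left(V \right)} = i \sqrt{5} V = i V \sqrt{5}$)
$\frac{1}{-44590} + S{\left(652 \right)} = \frac{1}{-44590} + i 652 \sqrt{5} = - \frac{1}{44590} + 652 i \sqrt{5}$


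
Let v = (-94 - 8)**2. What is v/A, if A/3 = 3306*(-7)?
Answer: -578/3857 ≈ -0.14986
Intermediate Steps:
v = 10404 (v = (-102)**2 = 10404)
A = -69426 (A = 3*(3306*(-7)) = 3*(-23142) = -69426)
v/A = 10404/(-69426) = 10404*(-1/69426) = -578/3857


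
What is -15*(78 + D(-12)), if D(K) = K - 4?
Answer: -930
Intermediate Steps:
D(K) = -4 + K
-15*(78 + D(-12)) = -15*(78 + (-4 - 12)) = -15*(78 - 16) = -15*62 = -930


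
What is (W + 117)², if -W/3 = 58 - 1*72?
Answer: 25281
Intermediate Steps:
W = 42 (W = -3*(58 - 1*72) = -3*(58 - 72) = -3*(-14) = 42)
(W + 117)² = (42 + 117)² = 159² = 25281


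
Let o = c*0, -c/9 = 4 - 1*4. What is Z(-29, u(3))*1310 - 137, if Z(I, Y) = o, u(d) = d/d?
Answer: -137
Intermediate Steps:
u(d) = 1
c = 0 (c = -9*(4 - 1*4) = -9*(4 - 4) = -9*0 = 0)
o = 0 (o = 0*0 = 0)
Z(I, Y) = 0
Z(-29, u(3))*1310 - 137 = 0*1310 - 137 = 0 - 137 = -137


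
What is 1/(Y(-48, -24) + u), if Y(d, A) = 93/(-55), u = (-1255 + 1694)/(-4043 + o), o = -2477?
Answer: -71720/126101 ≈ -0.56875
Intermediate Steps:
u = -439/6520 (u = (-1255 + 1694)/(-4043 - 2477) = 439/(-6520) = 439*(-1/6520) = -439/6520 ≈ -0.067331)
Y(d, A) = -93/55 (Y(d, A) = 93*(-1/55) = -93/55)
1/(Y(-48, -24) + u) = 1/(-93/55 - 439/6520) = 1/(-126101/71720) = -71720/126101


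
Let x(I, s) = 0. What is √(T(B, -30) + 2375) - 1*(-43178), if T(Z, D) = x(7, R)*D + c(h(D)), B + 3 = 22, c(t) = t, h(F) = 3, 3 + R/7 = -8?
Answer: 43178 + √2378 ≈ 43227.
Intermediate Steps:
R = -77 (R = -21 + 7*(-8) = -21 - 56 = -77)
B = 19 (B = -3 + 22 = 19)
T(Z, D) = 3 (T(Z, D) = 0*D + 3 = 0 + 3 = 3)
√(T(B, -30) + 2375) - 1*(-43178) = √(3 + 2375) - 1*(-43178) = √2378 + 43178 = 43178 + √2378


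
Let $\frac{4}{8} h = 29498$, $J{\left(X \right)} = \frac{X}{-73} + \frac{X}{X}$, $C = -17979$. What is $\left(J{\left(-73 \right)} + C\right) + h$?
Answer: $41019$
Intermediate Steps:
$J{\left(X \right)} = 1 - \frac{X}{73}$ ($J{\left(X \right)} = X \left(- \frac{1}{73}\right) + 1 = - \frac{X}{73} + 1 = 1 - \frac{X}{73}$)
$h = 58996$ ($h = 2 \cdot 29498 = 58996$)
$\left(J{\left(-73 \right)} + C\right) + h = \left(\left(1 - -1\right) - 17979\right) + 58996 = \left(\left(1 + 1\right) - 17979\right) + 58996 = \left(2 - 17979\right) + 58996 = -17977 + 58996 = 41019$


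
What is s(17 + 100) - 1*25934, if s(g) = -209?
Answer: -26143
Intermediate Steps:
s(17 + 100) - 1*25934 = -209 - 1*25934 = -209 - 25934 = -26143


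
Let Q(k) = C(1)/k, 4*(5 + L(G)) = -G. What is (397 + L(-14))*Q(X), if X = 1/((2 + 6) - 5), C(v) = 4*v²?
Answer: 4746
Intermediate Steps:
L(G) = -5 - G/4 (L(G) = -5 + (-G)/4 = -5 - G/4)
X = ⅓ (X = 1/(8 - 5) = 1/3 = ⅓ ≈ 0.33333)
Q(k) = 4/k (Q(k) = (4*1²)/k = (4*1)/k = 4/k)
(397 + L(-14))*Q(X) = (397 + (-5 - ¼*(-14)))*(4/(⅓)) = (397 + (-5 + 7/2))*(4*3) = (397 - 3/2)*12 = (791/2)*12 = 4746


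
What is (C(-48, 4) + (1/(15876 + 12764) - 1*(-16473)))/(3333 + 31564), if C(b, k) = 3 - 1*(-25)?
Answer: 472588641/999450080 ≈ 0.47285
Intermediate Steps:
C(b, k) = 28 (C(b, k) = 3 + 25 = 28)
(C(-48, 4) + (1/(15876 + 12764) - 1*(-16473)))/(3333 + 31564) = (28 + (1/(15876 + 12764) - 1*(-16473)))/(3333 + 31564) = (28 + (1/28640 + 16473))/34897 = (28 + (1/28640 + 16473))*(1/34897) = (28 + 471786721/28640)*(1/34897) = (472588641/28640)*(1/34897) = 472588641/999450080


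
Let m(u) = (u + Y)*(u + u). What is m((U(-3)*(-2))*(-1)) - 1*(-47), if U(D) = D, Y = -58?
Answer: 815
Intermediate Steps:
m(u) = 2*u*(-58 + u) (m(u) = (u - 58)*(u + u) = (-58 + u)*(2*u) = 2*u*(-58 + u))
m((U(-3)*(-2))*(-1)) - 1*(-47) = 2*(-3*(-2)*(-1))*(-58 - 3*(-2)*(-1)) - 1*(-47) = 2*(6*(-1))*(-58 + 6*(-1)) + 47 = 2*(-6)*(-58 - 6) + 47 = 2*(-6)*(-64) + 47 = 768 + 47 = 815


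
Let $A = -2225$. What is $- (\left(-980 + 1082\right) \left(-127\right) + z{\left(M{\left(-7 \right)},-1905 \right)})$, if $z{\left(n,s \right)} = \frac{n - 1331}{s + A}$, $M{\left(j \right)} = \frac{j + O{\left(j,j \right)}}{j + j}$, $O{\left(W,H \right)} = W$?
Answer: $\frac{764267}{59} \approx 12954.0$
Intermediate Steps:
$M{\left(j \right)} = 1$ ($M{\left(j \right)} = \frac{j + j}{j + j} = \frac{2 j}{2 j} = 2 j \frac{1}{2 j} = 1$)
$z{\left(n,s \right)} = \frac{-1331 + n}{-2225 + s}$ ($z{\left(n,s \right)} = \frac{n - 1331}{s - 2225} = \frac{-1331 + n}{-2225 + s}$)
$- (\left(-980 + 1082\right) \left(-127\right) + z{\left(M{\left(-7 \right)},-1905 \right)}) = - (\left(-980 + 1082\right) \left(-127\right) + \frac{-1331 + 1}{-2225 - 1905}) = - (102 \left(-127\right) + \frac{1}{-4130} \left(-1330\right)) = - (-12954 - - \frac{19}{59}) = - (-12954 + \frac{19}{59}) = \left(-1\right) \left(- \frac{764267}{59}\right) = \frac{764267}{59}$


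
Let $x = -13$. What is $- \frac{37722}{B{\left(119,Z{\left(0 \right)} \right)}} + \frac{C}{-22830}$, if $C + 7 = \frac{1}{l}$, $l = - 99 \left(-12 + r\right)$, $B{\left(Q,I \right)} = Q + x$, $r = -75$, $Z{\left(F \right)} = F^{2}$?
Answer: $- \frac{370872557882}{1042164387} \approx -355.87$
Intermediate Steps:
$B{\left(Q,I \right)} = -13 + Q$ ($B{\left(Q,I \right)} = Q - 13 = -13 + Q$)
$l = 8613$ ($l = - 99 \left(-12 - 75\right) = \left(-99\right) \left(-87\right) = 8613$)
$C = - \frac{60290}{8613}$ ($C = -7 + \frac{1}{8613} = - \frac{60290}{8613} \approx -6.9999$)
$- \frac{37722}{B{\left(119,Z{\left(0 \right)} \right)}} + \frac{C}{-22830} = - \frac{37722}{-13 + 119} - \frac{60290}{8613 \left(-22830\right)} = - \frac{37722}{106} - - \frac{6029}{19663479} = \left(-37722\right) \frac{1}{106} + \frac{6029}{19663479} = - \frac{18861}{53} + \frac{6029}{19663479} = - \frac{370872557882}{1042164387}$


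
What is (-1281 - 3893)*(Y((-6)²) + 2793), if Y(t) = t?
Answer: -14637246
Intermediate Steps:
(-1281 - 3893)*(Y((-6)²) + 2793) = (-1281 - 3893)*((-6)² + 2793) = -5174*(36 + 2793) = -5174*2829 = -14637246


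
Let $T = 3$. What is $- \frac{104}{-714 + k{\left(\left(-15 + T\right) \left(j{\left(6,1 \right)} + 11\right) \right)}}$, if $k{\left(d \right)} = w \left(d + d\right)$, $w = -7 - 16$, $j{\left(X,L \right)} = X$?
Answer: $- \frac{52}{4335} \approx -0.011995$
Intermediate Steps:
$w = -23$ ($w = -7 - 16 = -23$)
$k{\left(d \right)} = - 46 d$ ($k{\left(d \right)} = - 23 \left(d + d\right) = - 23 \cdot 2 d = - 46 d$)
$- \frac{104}{-714 + k{\left(\left(-15 + T\right) \left(j{\left(6,1 \right)} + 11\right) \right)}} = - \frac{104}{-714 - 46 \left(-15 + 3\right) \left(6 + 11\right)} = - \frac{104}{-714 - 46 \left(\left(-12\right) 17\right)} = - \frac{104}{-714 - -9384} = - \frac{104}{-714 + 9384} = - \frac{104}{8670} = \left(-104\right) \frac{1}{8670} = - \frac{52}{4335}$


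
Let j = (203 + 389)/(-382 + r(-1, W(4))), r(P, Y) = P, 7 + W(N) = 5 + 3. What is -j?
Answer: 592/383 ≈ 1.5457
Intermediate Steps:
W(N) = 1 (W(N) = -7 + (5 + 3) = -7 + 8 = 1)
j = -592/383 (j = (203 + 389)/(-382 - 1) = 592/(-383) = 592*(-1/383) = -592/383 ≈ -1.5457)
-j = -1*(-592/383) = 592/383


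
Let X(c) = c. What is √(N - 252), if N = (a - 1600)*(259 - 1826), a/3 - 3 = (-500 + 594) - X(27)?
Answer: √2177878 ≈ 1475.8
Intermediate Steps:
a = 210 (a = 9 + 3*((-500 + 594) - 1*27) = 9 + 3*(94 - 27) = 9 + 3*67 = 9 + 201 = 210)
N = 2178130 (N = (210 - 1600)*(259 - 1826) = -1390*(-1567) = 2178130)
√(N - 252) = √(2178130 - 252) = √2177878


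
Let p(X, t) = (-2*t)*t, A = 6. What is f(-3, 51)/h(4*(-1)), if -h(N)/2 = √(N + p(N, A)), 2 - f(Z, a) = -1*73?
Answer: 75*I*√19/76 ≈ 4.3015*I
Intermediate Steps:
f(Z, a) = 75 (f(Z, a) = 2 - (-1)*73 = 2 - 1*(-73) = 2 + 73 = 75)
p(X, t) = -2*t²
h(N) = -2*√(-72 + N) (h(N) = -2*√(N - 2*6²) = -2*√(N - 2*36) = -2*√(N - 72) = -2*√(-72 + N))
f(-3, 51)/h(4*(-1)) = 75/((-2*√(-72 + 4*(-1)))) = 75/((-2*√(-72 - 4))) = 75/((-4*I*√19)) = 75*(I*√19/76) = 75*I*√19/76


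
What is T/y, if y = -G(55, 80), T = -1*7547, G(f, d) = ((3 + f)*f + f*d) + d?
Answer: 7547/7670 ≈ 0.98396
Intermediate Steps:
G(f, d) = d + d*f + f*(3 + f) (G(f, d) = (f*(3 + f) + d*f) + d = (d*f + f*(3 + f)) + d = d + d*f + f*(3 + f))
T = -7547
y = -7670 (y = -(80 + 55**2 + 3*55 + 80*55) = -(80 + 3025 + 165 + 4400) = -1*7670 = -7670)
T/y = -7547/(-7670) = -7547*(-1/7670) = 7547/7670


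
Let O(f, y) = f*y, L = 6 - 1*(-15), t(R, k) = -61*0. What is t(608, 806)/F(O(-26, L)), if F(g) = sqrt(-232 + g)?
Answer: 0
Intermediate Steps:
t(R, k) = 0
L = 21 (L = 6 + 15 = 21)
t(608, 806)/F(O(-26, L)) = 0/(sqrt(-232 - 26*21)) = 0/(sqrt(-232 - 546)) = 0/(sqrt(-778)) = 0/((I*sqrt(778))) = 0*(-I*sqrt(778)/778) = 0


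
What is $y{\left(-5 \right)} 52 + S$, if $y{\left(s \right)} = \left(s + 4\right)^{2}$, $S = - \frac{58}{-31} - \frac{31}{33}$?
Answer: $\frac{54149}{1023} \approx 52.932$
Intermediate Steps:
$S = \frac{953}{1023}$ ($S = \left(-58\right) \left(- \frac{1}{31}\right) - \frac{31}{33} = \frac{58}{31} - \frac{31}{33} = \frac{953}{1023} \approx 0.93157$)
$y{\left(s \right)} = \left(4 + s\right)^{2}$
$y{\left(-5 \right)} 52 + S = \left(4 - 5\right)^{2} \cdot 52 + \frac{953}{1023} = \left(-1\right)^{2} \cdot 52 + \frac{953}{1023} = 1 \cdot 52 + \frac{953}{1023} = 52 + \frac{953}{1023} = \frac{54149}{1023}$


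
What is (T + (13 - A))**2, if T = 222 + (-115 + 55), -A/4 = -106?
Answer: 62001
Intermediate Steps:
A = 424 (A = -4*(-106) = 424)
T = 162 (T = 222 - 60 = 162)
(T + (13 - A))**2 = (162 + (13 - 1*424))**2 = (162 + (13 - 424))**2 = (162 - 411)**2 = (-249)**2 = 62001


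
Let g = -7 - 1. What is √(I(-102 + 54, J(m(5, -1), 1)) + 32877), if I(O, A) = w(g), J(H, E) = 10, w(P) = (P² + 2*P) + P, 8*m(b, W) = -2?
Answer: √32917 ≈ 181.43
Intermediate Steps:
m(b, W) = -¼ (m(b, W) = (⅛)*(-2) = -¼)
g = -8
w(P) = P² + 3*P
I(O, A) = 40 (I(O, A) = -8*(3 - 8) = -8*(-5) = 40)
√(I(-102 + 54, J(m(5, -1), 1)) + 32877) = √(40 + 32877) = √32917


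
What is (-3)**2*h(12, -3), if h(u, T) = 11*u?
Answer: 1188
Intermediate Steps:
(-3)**2*h(12, -3) = (-3)**2*(11*12) = 9*132 = 1188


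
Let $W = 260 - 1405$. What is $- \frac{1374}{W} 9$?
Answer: $\frac{54}{5} \approx 10.8$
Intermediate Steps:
$W = -1145$
$- \frac{1374}{W} 9 = - \frac{1374}{-1145} \cdot 9 = \left(-1374\right) \left(- \frac{1}{1145}\right) 9 = \frac{6}{5} \cdot 9 = \frac{54}{5}$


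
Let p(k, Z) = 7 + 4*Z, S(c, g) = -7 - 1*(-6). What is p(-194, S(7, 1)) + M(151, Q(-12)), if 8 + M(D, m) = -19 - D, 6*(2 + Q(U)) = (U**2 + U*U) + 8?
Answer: -175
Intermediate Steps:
S(c, g) = -1 (S(c, g) = -7 + 6 = -1)
Q(U) = -2/3 + U**2/3 (Q(U) = -2 + ((U**2 + U*U) + 8)/6 = -2 + ((U**2 + U**2) + 8)/6 = -2 + (2*U**2 + 8)/6 = -2 + (8 + 2*U**2)/6 = -2 + (4/3 + U**2/3) = -2/3 + U**2/3)
M(D, m) = -27 - D (M(D, m) = -8 + (-19 - D) = -27 - D)
p(-194, S(7, 1)) + M(151, Q(-12)) = (7 + 4*(-1)) + (-27 - 1*151) = (7 - 4) + (-27 - 151) = 3 - 178 = -175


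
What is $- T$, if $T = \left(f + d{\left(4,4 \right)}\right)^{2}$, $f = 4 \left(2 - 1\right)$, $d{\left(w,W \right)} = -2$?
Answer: $-4$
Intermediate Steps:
$f = 4$ ($f = 4 \left(2 - 1\right) = 4 \cdot 1 = 4$)
$T = 4$ ($T = \left(4 - 2\right)^{2} = 2^{2} = 4$)
$- T = \left(-1\right) 4 = -4$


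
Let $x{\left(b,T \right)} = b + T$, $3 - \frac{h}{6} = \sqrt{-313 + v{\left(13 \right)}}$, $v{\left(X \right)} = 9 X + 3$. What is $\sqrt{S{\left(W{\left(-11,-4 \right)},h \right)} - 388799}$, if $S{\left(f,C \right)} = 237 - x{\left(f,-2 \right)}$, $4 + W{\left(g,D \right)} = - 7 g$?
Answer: $i \sqrt{388633} \approx 623.4 i$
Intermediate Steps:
$W{\left(g,D \right)} = -4 - 7 g$
$v{\left(X \right)} = 3 + 9 X$
$h = 18 - 6 i \sqrt{193}$ ($h = 18 - 6 \sqrt{-313 + \left(3 + 9 \cdot 13\right)} = 18 - 6 \sqrt{-313 + \left(3 + 117\right)} = 18 - 6 \sqrt{-313 + 120} = 18 - 6 \sqrt{-193} = 18 - 6 i \sqrt{193} \approx 18.0 - 83.355 i$)
$x{\left(b,T \right)} = T + b$
$S{\left(f,C \right)} = 239 - f$ ($S{\left(f,C \right)} = 237 - \left(-2 + f\right) = 239 - f$)
$\sqrt{S{\left(W{\left(-11,-4 \right)},h \right)} - 388799} = \sqrt{\left(239 - \left(-4 - -77\right)\right) - 388799} = \sqrt{\left(239 - \left(-4 + 77\right)\right) - 388799} = \sqrt{\left(239 - 73\right) - 388799} = \sqrt{166 - 388799} = \sqrt{-388633} = i \sqrt{388633}$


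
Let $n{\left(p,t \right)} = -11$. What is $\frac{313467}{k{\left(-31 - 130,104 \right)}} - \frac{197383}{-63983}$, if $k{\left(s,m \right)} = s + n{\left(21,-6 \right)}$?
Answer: $- \frac{20022609185}{11005076} \approx -1819.4$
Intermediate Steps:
$k{\left(s,m \right)} = -11 + s$ ($k{\left(s,m \right)} = s - 11 = -11 + s$)
$\frac{313467}{k{\left(-31 - 130,104 \right)}} - \frac{197383}{-63983} = \frac{313467}{-11 - 161} - \frac{197383}{-63983} = \frac{313467}{-11 - 161} - - \frac{197383}{63983} = \frac{313467}{-11 - 161} + \frac{197383}{63983} = \frac{313467}{-172} + \frac{197383}{63983} = 313467 \left(- \frac{1}{172}\right) + \frac{197383}{63983} = - \frac{313467}{172} + \frac{197383}{63983} = - \frac{20022609185}{11005076}$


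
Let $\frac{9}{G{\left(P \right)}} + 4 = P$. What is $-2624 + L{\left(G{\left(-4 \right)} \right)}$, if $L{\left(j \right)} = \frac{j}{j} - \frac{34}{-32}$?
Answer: $- \frac{41951}{16} \approx -2621.9$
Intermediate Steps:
$G{\left(P \right)} = \frac{9}{-4 + P}$
$L{\left(j \right)} = \frac{33}{16}$ ($L{\left(j \right)} = 1 - - \frac{17}{16} = 1 + \frac{17}{16} = \frac{33}{16}$)
$-2624 + L{\left(G{\left(-4 \right)} \right)} = -2624 + \frac{33}{16} = - \frac{41951}{16}$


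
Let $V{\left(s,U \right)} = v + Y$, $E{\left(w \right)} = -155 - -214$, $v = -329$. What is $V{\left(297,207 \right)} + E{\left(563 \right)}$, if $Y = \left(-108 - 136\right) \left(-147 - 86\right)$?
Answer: $56582$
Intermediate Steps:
$E{\left(w \right)} = 59$ ($E{\left(w \right)} = -155 + 214 = 59$)
$Y = 56852$ ($Y = \left(-244\right) \left(-233\right) = 56852$)
$V{\left(s,U \right)} = 56523$ ($V{\left(s,U \right)} = -329 + 56852 = 56523$)
$V{\left(297,207 \right)} + E{\left(563 \right)} = 56523 + 59 = 56582$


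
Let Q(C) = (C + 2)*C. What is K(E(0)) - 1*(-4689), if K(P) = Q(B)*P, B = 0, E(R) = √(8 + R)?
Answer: 4689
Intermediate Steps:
Q(C) = C*(2 + C) (Q(C) = (2 + C)*C = C*(2 + C))
K(P) = 0 (K(P) = (0*(2 + 0))*P = (0*2)*P = 0*P = 0)
K(E(0)) - 1*(-4689) = 0 - 1*(-4689) = 0 + 4689 = 4689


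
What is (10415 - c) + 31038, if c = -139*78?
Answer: 52295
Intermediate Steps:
c = -10842
(10415 - c) + 31038 = (10415 - 1*(-10842)) + 31038 = (10415 + 10842) + 31038 = 21257 + 31038 = 52295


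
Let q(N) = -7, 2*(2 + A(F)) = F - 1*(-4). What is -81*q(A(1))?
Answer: 567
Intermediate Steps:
A(F) = F/2 (A(F) = -2 + (F - 1*(-4))/2 = -2 + (F + 4)/2 = -2 + (4 + F)/2 = -2 + (2 + F/2) = F/2)
-81*q(A(1)) = -81*(-7) = 567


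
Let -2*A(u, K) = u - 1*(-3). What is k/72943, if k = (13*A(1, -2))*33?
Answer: -66/5611 ≈ -0.011763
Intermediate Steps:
A(u, K) = -3/2 - u/2 (A(u, K) = -(u - 1*(-3))/2 = -(u + 3)/2 = -(3 + u)/2 = -3/2 - u/2)
k = -858 (k = (13*(-3/2 - ½*1))*33 = (13*(-3/2 - ½))*33 = (13*(-2))*33 = -26*33 = -858)
k/72943 = -858/72943 = -858*1/72943 = -66/5611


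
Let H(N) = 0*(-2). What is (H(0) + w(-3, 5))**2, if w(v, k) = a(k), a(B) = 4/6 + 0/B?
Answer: 4/9 ≈ 0.44444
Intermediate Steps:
H(N) = 0
a(B) = 2/3 (a(B) = 4*(1/6) + 0 = 2/3 + 0 = 2/3)
w(v, k) = 2/3
(H(0) + w(-3, 5))**2 = (0 + 2/3)**2 = (2/3)**2 = 4/9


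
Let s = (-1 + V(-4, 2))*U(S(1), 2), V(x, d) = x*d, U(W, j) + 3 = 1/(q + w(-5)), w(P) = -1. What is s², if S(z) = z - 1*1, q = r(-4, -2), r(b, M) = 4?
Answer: 576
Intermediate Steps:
q = 4
S(z) = -1 + z (S(z) = z - 1 = -1 + z)
U(W, j) = -8/3 (U(W, j) = -3 + 1/(4 - 1) = -3 + 1/3 = -3 + ⅓ = -8/3)
V(x, d) = d*x
s = 24 (s = (-1 + 2*(-4))*(-8/3) = (-1 - 8)*(-8/3) = -9*(-8/3) = 24)
s² = 24² = 576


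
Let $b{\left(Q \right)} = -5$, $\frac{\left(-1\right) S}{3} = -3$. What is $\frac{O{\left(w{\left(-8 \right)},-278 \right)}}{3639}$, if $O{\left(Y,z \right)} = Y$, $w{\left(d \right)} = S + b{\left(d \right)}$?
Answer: $\frac{4}{3639} \approx 0.0010992$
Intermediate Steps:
$S = 9$ ($S = \left(-3\right) \left(-3\right) = 9$)
$w{\left(d \right)} = 4$ ($w{\left(d \right)} = 9 - 5 = 4$)
$\frac{O{\left(w{\left(-8 \right)},-278 \right)}}{3639} = \frac{4}{3639}$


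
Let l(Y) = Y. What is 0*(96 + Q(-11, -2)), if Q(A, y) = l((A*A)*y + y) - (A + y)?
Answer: 0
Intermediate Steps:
Q(A, y) = -A + y*A² (Q(A, y) = ((A*A)*y + y) - (A + y) = (A²*y + y) + (-A - y) = (y*A² + y) + (-A - y) = (y + y*A²) + (-A - y) = -A + y*A²)
0*(96 + Q(-11, -2)) = 0*(96 - 11*(-1 - 11*(-2))) = 0*(96 - 11*(-1 + 22)) = 0*(96 - 11*21) = 0*(96 - 231) = 0*(-135) = 0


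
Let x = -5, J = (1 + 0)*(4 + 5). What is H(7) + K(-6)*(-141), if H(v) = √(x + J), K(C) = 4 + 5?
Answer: -1267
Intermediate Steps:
K(C) = 9
J = 9 (J = 1*9 = 9)
H(v) = 2 (H(v) = √(-5 + 9) = √4 = 2)
H(7) + K(-6)*(-141) = 2 + 9*(-141) = 2 - 1269 = -1267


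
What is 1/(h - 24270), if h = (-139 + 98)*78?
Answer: -1/27468 ≈ -3.6406e-5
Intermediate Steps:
h = -3198 (h = -41*78 = -3198)
1/(h - 24270) = 1/(-3198 - 24270) = 1/(-27468) = -1/27468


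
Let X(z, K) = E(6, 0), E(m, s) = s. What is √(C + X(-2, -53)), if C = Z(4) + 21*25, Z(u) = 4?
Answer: 23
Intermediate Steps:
X(z, K) = 0
C = 529 (C = 4 + 21*25 = 4 + 525 = 529)
√(C + X(-2, -53)) = √(529 + 0) = √529 = 23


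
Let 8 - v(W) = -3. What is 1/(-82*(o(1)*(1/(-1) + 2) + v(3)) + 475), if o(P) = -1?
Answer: -1/345 ≈ -0.0028986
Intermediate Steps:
v(W) = 11 (v(W) = 8 - 1*(-3) = 8 + 3 = 11)
1/(-82*(o(1)*(1/(-1) + 2) + v(3)) + 475) = 1/(-82*(-(1/(-1) + 2) + 11) + 475) = 1/(-82*(-(-1 + 2) + 11) + 475) = 1/(-82*(-1*1 + 11) + 475) = 1/(-82*(-1 + 11) + 475) = 1/(-82*10 + 475) = 1/(-820 + 475) = 1/(-345) = -1/345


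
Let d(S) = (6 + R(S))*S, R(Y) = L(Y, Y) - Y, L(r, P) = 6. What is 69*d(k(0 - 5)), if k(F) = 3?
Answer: 1863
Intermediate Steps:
R(Y) = 6 - Y
d(S) = S*(12 - S) (d(S) = (6 + (6 - S))*S = (12 - S)*S = S*(12 - S))
69*d(k(0 - 5)) = 69*(3*(12 - 1*3)) = 69*(3*(12 - 3)) = 69*(3*9) = 69*27 = 1863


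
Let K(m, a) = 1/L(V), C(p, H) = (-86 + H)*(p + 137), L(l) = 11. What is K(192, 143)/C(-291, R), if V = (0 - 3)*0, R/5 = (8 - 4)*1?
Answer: 1/111804 ≈ 8.9442e-6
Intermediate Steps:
R = 20 (R = 5*((8 - 4)*1) = 5*(4*1) = 5*4 = 20)
V = 0 (V = -3*0 = 0)
C(p, H) = (-86 + H)*(137 + p)
K(m, a) = 1/11
K(192, 143)/C(-291, R) = 1/(11*(-11782 - 86*(-291) + 137*20 + 20*(-291))) = 1/(11*(-11782 + 25026 + 2740 - 5820)) = (1/11)/10164 = (1/11)*(1/10164) = 1/111804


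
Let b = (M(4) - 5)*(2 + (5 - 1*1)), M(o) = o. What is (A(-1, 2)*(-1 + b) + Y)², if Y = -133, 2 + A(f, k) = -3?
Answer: 9604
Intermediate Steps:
A(f, k) = -5 (A(f, k) = -2 - 3 = -5)
b = -6 (b = (4 - 5)*(2 + (5 - 1*1)) = -(2 + (5 - 1)) = -(2 + 4) = -1*6 = -6)
(A(-1, 2)*(-1 + b) + Y)² = (-5*(-1 - 6) - 133)² = (-5*(-7) - 133)² = (35 - 133)² = (-98)² = 9604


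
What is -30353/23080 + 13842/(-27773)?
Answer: -1162467229/641000840 ≈ -1.8135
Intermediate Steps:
-30353/23080 + 13842/(-27773) = -30353*1/23080 + 13842*(-1/27773) = -30353/23080 - 13842/27773 = -1162467229/641000840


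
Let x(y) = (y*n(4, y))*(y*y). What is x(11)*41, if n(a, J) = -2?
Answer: -109142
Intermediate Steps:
x(y) = -2*y³ (x(y) = (y*(-2))*(y*y) = (-2*y)*y² = -2*y³)
x(11)*41 = -2*11³*41 = -2*1331*41 = -2662*41 = -109142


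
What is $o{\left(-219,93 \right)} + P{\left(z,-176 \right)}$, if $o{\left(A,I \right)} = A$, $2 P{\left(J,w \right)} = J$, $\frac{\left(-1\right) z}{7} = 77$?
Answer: $- \frac{977}{2} \approx -488.5$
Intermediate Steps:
$z = -539$ ($z = \left(-7\right) 77 = -539$)
$P{\left(J,w \right)} = \frac{J}{2}$
$o{\left(-219,93 \right)} + P{\left(z,-176 \right)} = -219 + \frac{1}{2} \left(-539\right) = -219 - \frac{539}{2} = - \frac{977}{2}$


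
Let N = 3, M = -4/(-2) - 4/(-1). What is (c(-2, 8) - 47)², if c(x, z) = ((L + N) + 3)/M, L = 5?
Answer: 73441/36 ≈ 2040.0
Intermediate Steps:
M = 6 (M = -4*(-½) - 4*(-1) = 2 + 4 = 6)
c(x, z) = 11/6 (c(x, z) = ((5 + 3) + 3)/6 = (8 + 3)*(⅙) = 11*(⅙) = 11/6)
(c(-2, 8) - 47)² = (11/6 - 47)² = (-271/6)² = 73441/36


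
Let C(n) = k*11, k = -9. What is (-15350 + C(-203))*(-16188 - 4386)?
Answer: 317847726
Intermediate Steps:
C(n) = -99 (C(n) = -9*11 = -99)
(-15350 + C(-203))*(-16188 - 4386) = (-15350 - 99)*(-16188 - 4386) = -15449*(-20574) = 317847726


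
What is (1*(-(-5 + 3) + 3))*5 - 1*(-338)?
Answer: 363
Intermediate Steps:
(1*(-(-5 + 3) + 3))*5 - 1*(-338) = (1*(-1*(-2) + 3))*5 + 338 = (1*(2 + 3))*5 + 338 = (1*5)*5 + 338 = 5*5 + 338 = 25 + 338 = 363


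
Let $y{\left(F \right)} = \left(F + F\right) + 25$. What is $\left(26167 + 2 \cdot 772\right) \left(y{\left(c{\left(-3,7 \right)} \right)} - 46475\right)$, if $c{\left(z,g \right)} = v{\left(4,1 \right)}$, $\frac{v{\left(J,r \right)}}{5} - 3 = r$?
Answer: $-1286067510$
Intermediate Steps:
$v{\left(J,r \right)} = 15 + 5 r$
$c{\left(z,g \right)} = 20$ ($c{\left(z,g \right)} = 15 + 5 \cdot 1 = 15 + 5 = 20$)
$y{\left(F \right)} = 25 + 2 F$ ($y{\left(F \right)} = 2 F + 25 = 25 + 2 F$)
$\left(26167 + 2 \cdot 772\right) \left(y{\left(c{\left(-3,7 \right)} \right)} - 46475\right) = \left(26167 + 2 \cdot 772\right) \left(\left(25 + 2 \cdot 20\right) - 46475\right) = \left(26167 + 1544\right) \left(\left(25 + 40\right) - 46475\right) = 27711 \left(65 - 46475\right) = 27711 \left(-46410\right) = -1286067510$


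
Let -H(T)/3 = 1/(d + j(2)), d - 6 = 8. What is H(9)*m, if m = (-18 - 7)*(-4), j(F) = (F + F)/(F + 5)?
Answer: -350/17 ≈ -20.588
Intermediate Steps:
j(F) = 2*F/(5 + F) (j(F) = (2*F)/(5 + F) = 2*F/(5 + F))
d = 14 (d = 6 + 8 = 14)
H(T) = -7/34 (H(T) = -3/(14 + 2*2/(5 + 2)) = -3/(14 + 2*2/7) = -3/(14 + 2*2*(1/7)) = -3/(14 + 4/7) = -3/102/7 = -3*7/102 = -7/34)
m = 100 (m = -25*(-4) = 100)
H(9)*m = -7/34*100 = -350/17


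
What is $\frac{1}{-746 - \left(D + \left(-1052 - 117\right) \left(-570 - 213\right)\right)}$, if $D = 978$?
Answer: $- \frac{1}{917051} \approx -1.0905 \cdot 10^{-6}$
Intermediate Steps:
$\frac{1}{-746 - \left(D + \left(-1052 - 117\right) \left(-570 - 213\right)\right)} = \frac{1}{-746 - \left(978 + \left(-1052 - 117\right) \left(-570 - 213\right)\right)} = \frac{1}{-746 - \left(978 - -915327\right)} = \frac{1}{-746 - \left(978 + 915327\right)} = \frac{1}{-746 - 916305} = \frac{1}{-917051} = - \frac{1}{917051}$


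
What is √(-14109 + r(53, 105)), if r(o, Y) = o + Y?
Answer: I*√13951 ≈ 118.11*I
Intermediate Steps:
r(o, Y) = Y + o
√(-14109 + r(53, 105)) = √(-14109 + (105 + 53)) = √(-14109 + 158) = √(-13951) = I*√13951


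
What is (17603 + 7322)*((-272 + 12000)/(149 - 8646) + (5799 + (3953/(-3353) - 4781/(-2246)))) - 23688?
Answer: 9246849093901648757/63989530486 ≈ 1.4451e+8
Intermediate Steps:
(17603 + 7322)*((-272 + 12000)/(149 - 8646) + (5799 + (3953/(-3353) - 4781/(-2246)))) - 23688 = 24925*(11728/(-8497) + (5799 + (3953*(-1/3353) - 4781*(-1/2246)))) - 23688 = 24925*(11728*(-1/8497) + (5799 + (-3953/3353 + 4781/2246))) - 23688 = 24925*(-11728/8497 + (5799 + 7152255/7530838)) - 23688 = 24925*(-11728/8497 + 43678481817/7530838) - 23688 = 24925*(371047738330985/63989530486) - 23688 = 9248364877899801125/63989530486 - 23688 = 9246849093901648757/63989530486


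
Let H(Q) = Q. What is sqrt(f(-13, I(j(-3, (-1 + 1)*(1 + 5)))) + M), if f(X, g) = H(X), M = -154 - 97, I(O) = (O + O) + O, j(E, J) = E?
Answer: 2*I*sqrt(66) ≈ 16.248*I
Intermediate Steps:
I(O) = 3*O (I(O) = 2*O + O = 3*O)
M = -251
f(X, g) = X
sqrt(f(-13, I(j(-3, (-1 + 1)*(1 + 5)))) + M) = sqrt(-13 - 251) = sqrt(-264) = 2*I*sqrt(66)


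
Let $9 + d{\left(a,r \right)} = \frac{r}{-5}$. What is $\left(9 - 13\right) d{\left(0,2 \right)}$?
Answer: $\frac{188}{5} \approx 37.6$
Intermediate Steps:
$d{\left(a,r \right)} = -9 - \frac{r}{5}$ ($d{\left(a,r \right)} = -9 + \frac{r}{-5} = -9 + r \left(- \frac{1}{5}\right) = -9 - \frac{r}{5}$)
$\left(9 - 13\right) d{\left(0,2 \right)} = \left(9 - 13\right) \left(-9 - \frac{2}{5}\right) = - 4 \left(-9 - \frac{2}{5}\right) = \left(-4\right) \left(- \frac{47}{5}\right) = \frac{188}{5}$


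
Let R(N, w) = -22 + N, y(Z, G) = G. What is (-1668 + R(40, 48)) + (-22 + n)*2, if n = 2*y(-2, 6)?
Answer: -1670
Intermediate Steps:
n = 12 (n = 2*6 = 12)
(-1668 + R(40, 48)) + (-22 + n)*2 = (-1668 + (-22 + 40)) + (-22 + 12)*2 = (-1668 + 18) - 10*2 = -1650 - 20 = -1670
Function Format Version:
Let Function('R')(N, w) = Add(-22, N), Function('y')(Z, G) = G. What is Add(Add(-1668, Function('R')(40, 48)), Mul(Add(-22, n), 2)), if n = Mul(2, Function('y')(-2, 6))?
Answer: -1670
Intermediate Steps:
n = 12 (n = Mul(2, 6) = 12)
Add(Add(-1668, Function('R')(40, 48)), Mul(Add(-22, n), 2)) = Add(Add(-1668, Add(-22, 40)), Mul(Add(-22, 12), 2)) = Add(Add(-1668, 18), Mul(-10, 2)) = Add(-1650, -20) = -1670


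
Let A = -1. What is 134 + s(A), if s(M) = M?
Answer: 133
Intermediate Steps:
134 + s(A) = 134 - 1 = 133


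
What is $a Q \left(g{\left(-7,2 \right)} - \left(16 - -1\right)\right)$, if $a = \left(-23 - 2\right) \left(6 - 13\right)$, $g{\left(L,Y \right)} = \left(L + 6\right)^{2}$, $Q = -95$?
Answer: $266000$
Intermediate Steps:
$g{\left(L,Y \right)} = \left(6 + L\right)^{2}$
$a = 175$ ($a = \left(-25\right) \left(-7\right) = 175$)
$a Q \left(g{\left(-7,2 \right)} - \left(16 - -1\right)\right) = 175 \left(-95\right) \left(\left(6 - 7\right)^{2} - \left(16 - -1\right)\right) = - 16625 \left(\left(-1\right)^{2} - \left(16 + 1\right)\right) = - 16625 \left(1 - 17\right) = \left(-16625\right) \left(-16\right) = 266000$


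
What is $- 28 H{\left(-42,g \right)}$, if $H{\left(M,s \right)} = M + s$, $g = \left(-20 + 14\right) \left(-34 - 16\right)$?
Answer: $-7224$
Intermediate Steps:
$g = 300$ ($g = \left(-6\right) \left(-50\right) = 300$)
$- 28 H{\left(-42,g \right)} = - 28 \left(-42 + 300\right) = \left(-28\right) 258 = -7224$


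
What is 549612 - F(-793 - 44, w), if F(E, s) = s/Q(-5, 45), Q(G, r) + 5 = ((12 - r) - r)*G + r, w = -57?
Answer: 236333217/430 ≈ 5.4961e+5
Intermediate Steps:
Q(G, r) = -5 + r + G*(12 - 2*r) (Q(G, r) = -5 + (((12 - r) - r)*G + r) = -5 + ((12 - 2*r)*G + r) = -5 + (G*(12 - 2*r) + r) = -5 + (r + G*(12 - 2*r)) = -5 + r + G*(12 - 2*r))
F(E, s) = s/430 (F(E, s) = s/(-5 + 45 + 12*(-5) - 2*(-5)*45) = s/(-5 + 45 - 60 + 450) = s/430)
549612 - F(-793 - 44, w) = 549612 - (-57)/430 = 549612 - 1*(-57/430) = 549612 + 57/430 = 236333217/430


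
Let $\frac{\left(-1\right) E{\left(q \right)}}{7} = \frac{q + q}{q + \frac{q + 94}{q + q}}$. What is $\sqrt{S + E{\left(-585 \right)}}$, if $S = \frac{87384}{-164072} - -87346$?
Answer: $\frac{\sqrt{17183823966408251649363439}}{14027315131} \approx 295.52$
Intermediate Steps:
$S = \frac{1791368191}{20509}$ ($S = 87384 \left(- \frac{1}{164072}\right) + 87346 = - \frac{10923}{20509} + 87346 = \frac{1791368191}{20509} \approx 87346.0$)
$E{\left(q \right)} = - \frac{14 q}{q + \frac{94 + q}{2 q}}$ ($E{\left(q \right)} = - 7 \frac{q + q}{q + \frac{q + 94}{q + q}} = - 7 \frac{2 q}{q + \frac{94 + q}{2 q}} = - \frac{14 q}{q + \frac{94 + q}{2 q}}$)
$\sqrt{S + E{\left(-585 \right)}} = \sqrt{\frac{1791368191}{20509} - \frac{28 \left(-585\right)^{2}}{94 - 585 + 2 \left(-585\right)^{2}}} = \sqrt{\frac{1791368191}{20509} - \frac{9582300}{94 - 585 + 2 \cdot 342225}} = \sqrt{\frac{1791368191}{20509} - \frac{9582300}{94 - 585 + 684450}} = \sqrt{\frac{1791368191}{20509} - \frac{9582300}{683959}} = \sqrt{\frac{1225025873157469}{14027315131}} = \frac{\sqrt{17183823966408251649363439}}{14027315131}$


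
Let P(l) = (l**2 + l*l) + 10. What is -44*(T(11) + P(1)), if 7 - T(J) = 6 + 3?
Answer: -440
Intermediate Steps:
P(l) = 10 + 2*l**2 (P(l) = (l**2 + l**2) + 10 = 2*l**2 + 10 = 10 + 2*l**2)
T(J) = -2 (T(J) = 7 - (6 + 3) = 7 - 1*9 = 7 - 9 = -2)
-44*(T(11) + P(1)) = -44*(-2 + (10 + 2*1**2)) = -44*(-2 + (10 + 2*1)) = -44*(-2 + (10 + 2)) = -44*(-2 + 12) = -44*10 = -440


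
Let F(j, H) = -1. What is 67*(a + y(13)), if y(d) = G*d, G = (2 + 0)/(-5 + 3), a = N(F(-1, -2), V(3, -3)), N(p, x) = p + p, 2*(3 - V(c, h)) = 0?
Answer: -1005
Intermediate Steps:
V(c, h) = 3 (V(c, h) = 3 - ½*0 = 3 + 0 = 3)
N(p, x) = 2*p
a = -2 (a = 2*(-1) = -2)
G = -1 (G = 2/(-2) = 2*(-½) = -1)
y(d) = -d
67*(a + y(13)) = 67*(-2 - 1*13) = 67*(-2 - 13) = 67*(-15) = -1005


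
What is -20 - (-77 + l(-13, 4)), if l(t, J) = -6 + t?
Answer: 76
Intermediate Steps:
-20 - (-77 + l(-13, 4)) = -20 - (-77 + (-6 - 13)) = -20 - (-77 - 19) = -20 - 1*(-96) = -20 + 96 = 76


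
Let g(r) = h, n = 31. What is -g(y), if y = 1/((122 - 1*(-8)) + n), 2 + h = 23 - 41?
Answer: 20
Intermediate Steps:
h = -20 (h = -2 + (23 - 41) = -2 - 18 = -20)
y = 1/161 (y = 1/((122 - 1*(-8)) + 31) = 1/((122 + 8) + 31) = 1/(130 + 31) = 1/161 ≈ 0.0062112)
g(r) = -20
-g(y) = -1*(-20) = 20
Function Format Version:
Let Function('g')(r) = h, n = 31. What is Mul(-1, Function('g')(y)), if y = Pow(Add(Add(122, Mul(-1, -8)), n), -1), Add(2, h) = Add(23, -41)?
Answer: 20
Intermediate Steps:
h = -20 (h = Add(-2, Add(23, -41)) = Add(-2, -18) = -20)
y = Rational(1, 161) (y = Pow(Add(Add(122, Mul(-1, -8)), 31), -1) = Pow(Add(Add(122, 8), 31), -1) = Pow(Add(130, 31), -1) = Pow(161, -1) = Rational(1, 161) ≈ 0.0062112)
Function('g')(r) = -20
Mul(-1, Function('g')(y)) = Mul(-1, -20) = 20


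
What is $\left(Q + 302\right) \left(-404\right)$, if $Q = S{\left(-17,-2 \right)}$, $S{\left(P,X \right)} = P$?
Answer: $-115140$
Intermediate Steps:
$Q = -17$
$\left(Q + 302\right) \left(-404\right) = \left(-17 + 302\right) \left(-404\right) = 285 \left(-404\right) = -115140$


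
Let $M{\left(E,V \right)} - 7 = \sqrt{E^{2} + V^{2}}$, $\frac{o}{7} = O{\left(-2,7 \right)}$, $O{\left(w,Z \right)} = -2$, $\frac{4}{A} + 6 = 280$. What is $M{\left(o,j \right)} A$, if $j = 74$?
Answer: $\frac{14}{137} + \frac{4 \sqrt{1418}}{137} \approx 1.2016$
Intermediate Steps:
$A = \frac{2}{137}$ ($A = \frac{4}{-6 + 280} = \frac{4}{274} = 4 \cdot \frac{1}{274} = \frac{2}{137} \approx 0.014599$)
$o = -14$ ($o = 7 \left(-2\right) = -14$)
$M{\left(E,V \right)} = 7 + \sqrt{E^{2} + V^{2}}$
$M{\left(o,j \right)} A = \left(7 + \sqrt{\left(-14\right)^{2} + 74^{2}}\right) \frac{2}{137} = \left(7 + \sqrt{196 + 5476}\right) \frac{2}{137} = \left(7 + \sqrt{5672}\right) \frac{2}{137} = \left(7 + 2 \sqrt{1418}\right) \frac{2}{137} = \frac{14}{137} + \frac{4 \sqrt{1418}}{137}$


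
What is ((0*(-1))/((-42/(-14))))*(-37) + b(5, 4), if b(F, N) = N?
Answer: 4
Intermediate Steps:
((0*(-1))/((-42/(-14))))*(-37) + b(5, 4) = ((0*(-1))/((-42/(-14))))*(-37) + 4 = (0/((-42*(-1/14))))*(-37) + 4 = (0/3)*(-37) + 4 = (0*(⅓))*(-37) + 4 = 0*(-37) + 4 = 0 + 4 = 4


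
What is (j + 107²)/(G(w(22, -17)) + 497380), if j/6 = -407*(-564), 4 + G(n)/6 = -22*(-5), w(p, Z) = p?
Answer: 1388737/498016 ≈ 2.7885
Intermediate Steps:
G(n) = 636 (G(n) = -24 + 6*(-22*(-5)) = -24 + 6*110 = -24 + 660 = 636)
j = 1377288 (j = 6*(-407*(-564)) = 6*229548 = 1377288)
(j + 107²)/(G(w(22, -17)) + 497380) = (1377288 + 107²)/(636 + 497380) = (1377288 + 11449)/498016 = 1388737*(1/498016) = 1388737/498016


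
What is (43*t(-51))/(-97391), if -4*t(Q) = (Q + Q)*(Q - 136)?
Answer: 410091/194782 ≈ 2.1054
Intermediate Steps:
t(Q) = -Q*(-136 + Q)/2 (t(Q) = -(Q + Q)*(Q - 136)/4 = -2*Q*(-136 + Q)/4 = -Q*(-136 + Q)/2)
(43*t(-51))/(-97391) = (43*((½)*(-51)*(136 - 1*(-51))))/(-97391) = (43*((½)*(-51)*(136 + 51)))*(-1/97391) = (43*((½)*(-51)*187))*(-1/97391) = (43*(-9537/2))*(-1/97391) = -410091/2*(-1/97391) = 410091/194782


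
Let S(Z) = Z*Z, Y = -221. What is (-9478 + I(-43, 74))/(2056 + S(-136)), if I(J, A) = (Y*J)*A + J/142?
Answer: 98511605/2918384 ≈ 33.756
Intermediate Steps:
S(Z) = Z²
I(J, A) = J/142 - 221*A*J (I(J, A) = (-221*J)*A + J/142 = -221*A*J + J*(1/142) = -221*A*J + J/142 = J/142 - 221*A*J)
(-9478 + I(-43, 74))/(2056 + S(-136)) = (-9478 + (1/142)*(-43)*(1 - 31382*74))/(2056 + (-136)²) = (-9478 + (1/142)*(-43)*(1 - 2322268))/(2056 + 18496) = (-9478 + (1/142)*(-43)*(-2322267))/20552 = (-9478 + 99857481/142)*(1/20552) = (98511605/142)*(1/20552) = 98511605/2918384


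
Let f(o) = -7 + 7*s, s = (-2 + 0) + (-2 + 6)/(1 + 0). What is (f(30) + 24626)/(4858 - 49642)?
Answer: -2737/4976 ≈ -0.55004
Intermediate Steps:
s = 2 (s = -2 + 4/1 = -2 + 4*1 = -2 + 4 = 2)
f(o) = 7 (f(o) = -7 + 7*2 = -7 + 14 = 7)
(f(30) + 24626)/(4858 - 49642) = (7 + 24626)/(4858 - 49642) = 24633/(-44784) = 24633*(-1/44784) = -2737/4976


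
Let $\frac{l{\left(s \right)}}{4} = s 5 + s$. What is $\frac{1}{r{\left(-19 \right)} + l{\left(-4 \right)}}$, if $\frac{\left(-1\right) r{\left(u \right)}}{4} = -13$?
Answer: $- \frac{1}{44} \approx -0.022727$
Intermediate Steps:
$r{\left(u \right)} = 52$ ($r{\left(u \right)} = \left(-4\right) \left(-13\right) = 52$)
$l{\left(s \right)} = 24 s$ ($l{\left(s \right)} = 4 \left(s 5 + s\right) = 4 \left(5 s + s\right) = 4 \cdot 6 s = 24 s$)
$\frac{1}{r{\left(-19 \right)} + l{\left(-4 \right)}} = \frac{1}{52 + 24 \left(-4\right)} = \frac{1}{52 - 96} = \frac{1}{-44} = - \frac{1}{44}$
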